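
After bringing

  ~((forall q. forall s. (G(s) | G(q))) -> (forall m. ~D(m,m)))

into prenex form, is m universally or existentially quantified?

existential

Eliminate → and ↔ using ¬ and ∨.
  ~(~(forall q. forall s. (G(s) | G(q))) | (forall m. ~D(m,m)))
Move each ¬ inward, flipping quantifiers it crosses:
  (forall q. forall s. (G(s) | G(q))) & (exists m. D(m,m))
All bound variables are already distinct, so no renaming is needed.
Extract every quantifier outward, since the variables are now distinct and don't occur free across branches:
  forall q. forall s. exists m. ((G(s) | G(q)) & D(m,m))
The quantifier forall m sits under an odd number of negations (counting the antecedent side of each →), so it flips to exists m.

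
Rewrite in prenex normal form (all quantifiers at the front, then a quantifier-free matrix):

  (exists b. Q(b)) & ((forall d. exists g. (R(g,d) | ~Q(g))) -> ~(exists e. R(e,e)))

First replace A → B with ¬A ∨ B.
  (exists b. Q(b)) & (~(forall d. exists g. (R(g,d) | ~Q(g))) | ~(exists e. R(e,e)))
Move each ¬ inward, flipping quantifiers it crosses:
  (exists b. Q(b)) & ((exists d. forall g. (~R(g,d) & Q(g))) | (forall e. ~R(e,e)))
All bound variables are already distinct, so no renaming is needed.
Extract every quantifier outward, since the variables are now distinct and don't occur free across branches:
  exists b. exists d. forall g. forall e. (Q(b) & (~R(g,d) & Q(g) | ~R(e,e)))

exists b. exists d. forall g. forall e. (Q(b) & (~R(g,d) & Q(g) | ~R(e,e)))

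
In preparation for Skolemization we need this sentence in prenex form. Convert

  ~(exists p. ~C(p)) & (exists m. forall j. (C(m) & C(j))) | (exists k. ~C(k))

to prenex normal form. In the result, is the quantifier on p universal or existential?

universal

Drive negations inward (¬∀x A ≡ ∃x ¬A, ¬∃x A ≡ ∀x ¬A, De Morgan for ∧/∨):
  (forall p. C(p)) & (exists m. forall j. (C(m) & C(j))) | (exists k. ~C(k))
All bound variables are already distinct, so no renaming is needed.
Pull the quantifiers to the front (each side's bound variable is not free in the other side):
  forall p. exists m. forall j. exists k. (C(p) & C(m) & C(j) | ~C(k))
The quantifier exists p sits under an odd number of negations, so it flips to forall p.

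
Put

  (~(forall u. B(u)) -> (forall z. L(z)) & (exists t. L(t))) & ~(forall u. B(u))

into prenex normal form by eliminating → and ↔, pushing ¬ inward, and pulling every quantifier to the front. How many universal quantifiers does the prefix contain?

Rewrite implications/biconditionals: A → B as ¬A ∨ B.
  (~~(forall u. B(u)) | (forall z. L(z)) & (exists t. L(t))) & ~(forall u. B(u))
Drive negations inward (¬∀x A ≡ ∃x ¬A, ¬∃x A ≡ ∀x ¬A, De Morgan for ∧/∨):
  ((forall u. B(u)) | (forall z. L(z)) & (exists t. L(t))) & (exists u. ~B(u))
Rename bound variables to avoid capture: u↦s.
  ((forall u. B(u)) | (forall z. L(z)) & (exists t. L(t))) & (exists s. ~B(s))
Pull the quantifiers to the front (each side's bound variable is not free in the other side):
  forall u. forall z. exists t. exists s. ((B(u) | L(z) & L(t)) & ~B(s))
The prefix is forall u forall z exists t exists s: 2 universal, 2 existential.

2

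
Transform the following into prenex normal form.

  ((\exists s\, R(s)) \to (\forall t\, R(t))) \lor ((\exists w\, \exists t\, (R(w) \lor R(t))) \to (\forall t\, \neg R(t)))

\forall s\, \forall t\, \forall w\, \forall q\, \forall v\, (\neg R(s) \lor R(t) \lor \neg R(w) \land \neg R(q) \lor \neg R(v))

First replace A → B with ¬A ∨ B.
  \neg (\exists s\, R(s)) \lor (\forall t\, R(t)) \lor \neg (\exists w\, \exists t\, (R(w) \lor R(t))) \lor (\forall t\, \neg R(t))
Move each ¬ inward, flipping quantifiers it crosses:
  (\forall s\, \neg R(s)) \lor (\forall t\, R(t)) \lor (\forall w\, \forall t\, (\neg R(w) \land \neg R(t))) \lor (\forall t\, \neg R(t))
Rename bound variables to avoid capture: t↦q, t↦v.
  (\forall s\, \neg R(s)) \lor (\forall t\, R(t)) \lor (\forall w\, \forall q\, (\neg R(w) \land \neg R(q))) \lor (\forall v\, \neg R(v))
Pull the quantifiers to the front (each side's bound variable is not free in the other side):
  \forall s\, \forall t\, \forall w\, \forall q\, \forall v\, (\neg R(s) \lor R(t) \lor \neg R(w) \land \neg R(q) \lor \neg R(v))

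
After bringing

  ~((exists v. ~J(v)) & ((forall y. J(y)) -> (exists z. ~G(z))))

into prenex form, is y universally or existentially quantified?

Eliminate → and ↔ using ¬ and ∨.
  ~((exists v. ~J(v)) & (~(forall y. J(y)) | (exists z. ~G(z))))
Move each ¬ inward, flipping quantifiers it crosses:
  (forall v. J(v)) | (forall y. J(y)) & (forall z. G(z))
All bound variables are already distinct, so no renaming is needed.
Pull the quantifiers to the front (each side's bound variable is not free in the other side):
  forall v. forall y. forall z. (J(v) | J(y) & G(z))
The quantifier forall y sits under an even number of negations (counting the antecedent side of each →), so it remains universal.

universal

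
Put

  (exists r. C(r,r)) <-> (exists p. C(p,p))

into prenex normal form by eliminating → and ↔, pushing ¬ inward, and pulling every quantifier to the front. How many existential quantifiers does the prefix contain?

2

First replace A → B with ¬A ∨ B; A ↔ B as (¬A ∨ B) ∧ (¬B ∨ A).
  (~(exists r. C(r,r)) | (exists p. C(p,p))) & (~(exists p. C(p,p)) | (exists r. C(r,r)))
Push ¬ through the quantifiers and connectives to reach negation normal form:
  ((forall r. ~C(r,r)) | (exists p. C(p,p))) & ((forall p. ~C(p,p)) | (exists r. C(r,r)))
Give each quantifier a distinct variable: p↦q, r↦b.
  ((forall r. ~C(r,r)) | (exists p. C(p,p))) & ((forall q. ~C(q,q)) | (exists b. C(b,b)))
Extract every quantifier outward, since the variables are now distinct and don't occur free across branches:
  forall r. exists p. forall q. exists b. ((~C(r,r) | C(p,p)) & (~C(q,q) | C(b,b)))
The prefix is forall r exists p forall q exists b: 2 universal, 2 existential.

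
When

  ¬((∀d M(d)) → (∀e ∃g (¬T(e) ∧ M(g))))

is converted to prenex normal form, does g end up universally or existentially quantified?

universal

First replace A → B with ¬A ∨ B.
  ¬(¬(∀d M(d)) ∨ (∀e ∃g (¬T(e) ∧ M(g))))
Push ¬ through the quantifiers and connectives to reach negation normal form:
  (∀d M(d)) ∧ (∃e ∀g (T(e) ∨ ¬M(g)))
All bound variables are already distinct, so no renaming is needed.
Pull the quantifiers to the front (each side's bound variable is not free in the other side):
  ∀d ∃e ∀g (M(d) ∧ (T(e) ∨ ¬M(g)))
The quantifier ∃g sits under an odd number of negations (counting the antecedent side of each →), so it flips to ∀g.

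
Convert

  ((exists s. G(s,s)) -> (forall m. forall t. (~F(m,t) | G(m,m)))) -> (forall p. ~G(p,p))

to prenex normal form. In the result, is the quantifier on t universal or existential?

existential

Rewrite implications/biconditionals: A → B as ¬A ∨ B.
  ~(~(exists s. G(s,s)) | (forall m. forall t. (~F(m,t) | G(m,m)))) | (forall p. ~G(p,p))
Drive negations inward (¬∀x A ≡ ∃x ¬A, ¬∃x A ≡ ∀x ¬A, De Morgan for ∧/∨):
  (exists s. G(s,s)) & (exists m. exists t. (F(m,t) & ~G(m,m))) | (forall p. ~G(p,p))
Extract every quantifier outward, since the variables are now distinct and don't occur free across branches:
  exists s. exists m. exists t. forall p. (G(s,s) & F(m,t) & ~G(m,m) | ~G(p,p))
The quantifier forall t sits under an odd number of negations (counting the antecedent side of each →), so it flips to exists t.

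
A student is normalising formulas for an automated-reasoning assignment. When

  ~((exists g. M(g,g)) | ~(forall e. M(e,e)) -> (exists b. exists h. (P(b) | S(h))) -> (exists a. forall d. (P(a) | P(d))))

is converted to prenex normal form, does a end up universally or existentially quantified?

Rewrite implications/biconditionals: A → B as ¬A ∨ B.
  ~(~((exists g. M(g,g)) | ~(forall e. M(e,e))) | ~(exists b. exists h. (P(b) | S(h))) | (exists a. forall d. (P(a) | P(d))))
Push ¬ through the quantifiers and connectives to reach negation normal form:
  ((exists g. M(g,g)) | (exists e. ~M(e,e))) & (exists b. exists h. (P(b) | S(h))) & (forall a. exists d. (~P(a) & ~P(d)))
All bound variables are already distinct, so no renaming is needed.
Finally move all quantifiers to the prefix:
  exists g. exists e. exists b. exists h. forall a. exists d. ((M(g,g) | ~M(e,e)) & (P(b) | S(h)) & ~P(a) & ~P(d))
The quantifier exists a sits under an odd number of negations (counting the antecedent side of each →), so it flips to forall a.

universal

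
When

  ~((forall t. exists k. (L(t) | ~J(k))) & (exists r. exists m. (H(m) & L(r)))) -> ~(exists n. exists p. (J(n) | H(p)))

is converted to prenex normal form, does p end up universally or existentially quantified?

universal

First replace A → B with ¬A ∨ B.
  ~~((forall t. exists k. (L(t) | ~J(k))) & (exists r. exists m. (H(m) & L(r)))) | ~(exists n. exists p. (J(n) | H(p)))
Move each ¬ inward, flipping quantifiers it crosses:
  (forall t. exists k. (L(t) | ~J(k))) & (exists r. exists m. (H(m) & L(r))) | (forall n. forall p. (~J(n) & ~H(p)))
All bound variables are already distinct, so no renaming is needed.
Pull the quantifiers to the front (each side's bound variable is not free in the other side):
  forall t. exists k. exists r. exists m. forall n. forall p. ((L(t) | ~J(k)) & H(m) & L(r) | ~J(n) & ~H(p))
The quantifier exists p sits under an odd number of negations (counting the antecedent side of each →), so it flips to forall p.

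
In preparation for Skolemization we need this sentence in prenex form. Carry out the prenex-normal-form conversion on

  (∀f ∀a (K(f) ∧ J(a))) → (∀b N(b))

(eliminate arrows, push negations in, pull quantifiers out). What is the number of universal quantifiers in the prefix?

1

Rewrite implications/biconditionals: A → B as ¬A ∨ B.
  ¬(∀f ∀a (K(f) ∧ J(a))) ∨ (∀b N(b))
Drive negations inward (¬∀x A ≡ ∃x ¬A, ¬∃x A ≡ ∀x ¬A, De Morgan for ∧/∨):
  (∃f ∃a (¬K(f) ∨ ¬J(a))) ∨ (∀b N(b))
All bound variables are already distinct, so no renaming is needed.
Extract every quantifier outward, since the variables are now distinct and don't occur free across branches:
  ∃f ∃a ∀b (¬K(f) ∨ ¬J(a) ∨ N(b))
The prefix is ∃f ∃a ∀b: 1 universal, 2 existential.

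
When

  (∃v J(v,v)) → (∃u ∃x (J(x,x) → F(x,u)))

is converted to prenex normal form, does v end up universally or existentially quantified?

universal

Rewrite implications/biconditionals: A → B as ¬A ∨ B.
  ¬(∃v J(v,v)) ∨ (∃u ∃x (¬J(x,x) ∨ F(x,u)))
Drive negations inward (¬∀x A ≡ ∃x ¬A, ¬∃x A ≡ ∀x ¬A, De Morgan for ∧/∨):
  (∀v ¬J(v,v)) ∨ (∃u ∃x (¬J(x,x) ∨ F(x,u)))
All bound variables are already distinct, so no renaming is needed.
Pull the quantifiers to the front (each side's bound variable is not free in the other side):
  ∀v ∃u ∃x (¬J(v,v) ∨ ¬J(x,x) ∨ F(x,u))
The quantifier ∃v sits under an odd number of negations (counting the antecedent side of each →), so it flips to ∀v.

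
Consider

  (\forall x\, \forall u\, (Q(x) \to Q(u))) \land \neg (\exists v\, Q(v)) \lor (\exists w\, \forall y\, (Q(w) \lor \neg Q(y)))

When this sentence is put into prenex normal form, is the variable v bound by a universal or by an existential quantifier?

universal

Eliminate → and ↔ using ¬ and ∨.
  (\forall x\, \forall u\, (\neg Q(x) \lor Q(u))) \land \neg (\exists v\, Q(v)) \lor (\exists w\, \forall y\, (Q(w) \lor \neg Q(y)))
Push ¬ through the quantifiers and connectives to reach negation normal form:
  (\forall x\, \forall u\, (\neg Q(x) \lor Q(u))) \land (\forall v\, \neg Q(v)) \lor (\exists w\, \forall y\, (Q(w) \lor \neg Q(y)))
All bound variables are already distinct, so no renaming is needed.
Pull the quantifiers to the front (each side's bound variable is not free in the other side):
  \forall x\, \forall u\, \forall v\, \exists w\, \forall y\, ((\neg Q(x) \lor Q(u)) \land \neg Q(v) \lor Q(w) \lor \neg Q(y))
The quantifier \exists v sits under an odd number of negations (counting the antecedent side of each →), so it flips to \forall v.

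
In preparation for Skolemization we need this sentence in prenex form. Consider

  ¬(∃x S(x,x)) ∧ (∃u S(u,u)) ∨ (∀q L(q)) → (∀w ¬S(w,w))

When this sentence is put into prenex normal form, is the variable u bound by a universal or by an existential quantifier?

universal

Eliminate → and ↔ using ¬ and ∨.
  ¬(¬(∃x S(x,x)) ∧ (∃u S(u,u)) ∨ (∀q L(q))) ∨ (∀w ¬S(w,w))
Push ¬ through the quantifiers and connectives to reach negation normal form:
  ((∃x S(x,x)) ∨ (∀u ¬S(u,u))) ∧ (∃q ¬L(q)) ∨ (∀w ¬S(w,w))
All bound variables are already distinct, so no renaming is needed.
Pull the quantifiers to the front (each side's bound variable is not free in the other side):
  ∃x ∀u ∃q ∀w ((S(x,x) ∨ ¬S(u,u)) ∧ ¬L(q) ∨ ¬S(w,w))
The quantifier ∃u sits under an odd number of negations (counting the antecedent side of each →), so it flips to ∀u.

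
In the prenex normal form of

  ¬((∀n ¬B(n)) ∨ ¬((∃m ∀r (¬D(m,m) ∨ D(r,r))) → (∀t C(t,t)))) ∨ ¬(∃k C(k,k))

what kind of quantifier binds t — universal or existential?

universal

Rewrite implications/biconditionals: A → B as ¬A ∨ B.
  ¬((∀n ¬B(n)) ∨ ¬(¬(∃m ∀r (¬D(m,m) ∨ D(r,r))) ∨ (∀t C(t,t)))) ∨ ¬(∃k C(k,k))
Push ¬ through the quantifiers and connectives to reach negation normal form:
  (∃n B(n)) ∧ ((∀m ∃r (D(m,m) ∧ ¬D(r,r))) ∨ (∀t C(t,t))) ∨ (∀k ¬C(k,k))
All bound variables are already distinct, so no renaming is needed.
Finally move all quantifiers to the prefix:
  ∃n ∀m ∃r ∀t ∀k (B(n) ∧ (D(m,m) ∧ ¬D(r,r) ∨ C(t,t)) ∨ ¬C(k,k))
The quantifier ∀t sits under an even number of negations (counting the antecedent side of each →), so it remains universal.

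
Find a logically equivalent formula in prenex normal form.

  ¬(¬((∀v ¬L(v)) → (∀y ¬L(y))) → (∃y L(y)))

First replace A → B with ¬A ∨ B.
  ¬(¬¬(¬(∀v ¬L(v)) ∨ (∀y ¬L(y))) ∨ (∃y L(y)))
Push ¬ through the quantifiers and connectives to reach negation normal form:
  (∀v ¬L(v)) ∧ (∃y L(y)) ∧ (∀y ¬L(y))
Give each quantifier a distinct variable: y↦c.
  (∀v ¬L(v)) ∧ (∃y L(y)) ∧ (∀c ¬L(c))
Finally move all quantifiers to the prefix:
  ∀v ∃y ∀c (¬L(v) ∧ L(y) ∧ ¬L(c))

∀v ∃y ∀c (¬L(v) ∧ L(y) ∧ ¬L(c))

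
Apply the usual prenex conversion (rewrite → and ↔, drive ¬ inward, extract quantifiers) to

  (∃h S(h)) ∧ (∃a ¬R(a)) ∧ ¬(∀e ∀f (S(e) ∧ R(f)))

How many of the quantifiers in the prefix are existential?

Push ¬ through the quantifiers and connectives to reach negation normal form:
  (∃h S(h)) ∧ (∃a ¬R(a)) ∧ (∃e ∃f (¬S(e) ∨ ¬R(f)))
Pull the quantifiers to the front (each side's bound variable is not free in the other side):
  ∃h ∃a ∃e ∃f (S(h) ∧ ¬R(a) ∧ (¬S(e) ∨ ¬R(f)))
The prefix is ∃h ∃a ∃e ∃f: 0 universal, 4 existential.

4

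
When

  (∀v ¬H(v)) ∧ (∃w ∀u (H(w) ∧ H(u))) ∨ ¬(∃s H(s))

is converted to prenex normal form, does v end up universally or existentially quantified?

Move each ¬ inward, flipping quantifiers it crosses:
  (∀v ¬H(v)) ∧ (∃w ∀u (H(w) ∧ H(u))) ∨ (∀s ¬H(s))
All bound variables are already distinct, so no renaming is needed.
Pull the quantifiers to the front (each side's bound variable is not free in the other side):
  ∀v ∃w ∀u ∀s (¬H(v) ∧ H(w) ∧ H(u) ∨ ¬H(s))
The quantifier ∀v sits under an even number of negations, so it remains universal.

universal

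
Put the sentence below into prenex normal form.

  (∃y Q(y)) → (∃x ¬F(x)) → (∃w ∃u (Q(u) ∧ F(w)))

∀y ∀x ∃w ∃u (¬Q(y) ∨ F(x) ∨ Q(u) ∧ F(w))

Rewrite implications/biconditionals: A → B as ¬A ∨ B.
  ¬(∃y Q(y)) ∨ ¬(∃x ¬F(x)) ∨ (∃w ∃u (Q(u) ∧ F(w)))
Move each ¬ inward, flipping quantifiers it crosses:
  (∀y ¬Q(y)) ∨ (∀x F(x)) ∨ (∃w ∃u (Q(u) ∧ F(w)))
All bound variables are already distinct, so no renaming is needed.
Finally move all quantifiers to the prefix:
  ∀y ∀x ∃w ∃u (¬Q(y) ∨ F(x) ∨ Q(u) ∧ F(w))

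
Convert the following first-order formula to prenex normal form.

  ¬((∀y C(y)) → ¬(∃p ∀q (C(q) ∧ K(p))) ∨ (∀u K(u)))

Eliminate → and ↔ using ¬ and ∨.
  ¬(¬(∀y C(y)) ∨ ¬(∃p ∀q (C(q) ∧ K(p))) ∨ (∀u K(u)))
Push ¬ through the quantifiers and connectives to reach negation normal form:
  (∀y C(y)) ∧ (∃p ∀q (C(q) ∧ K(p))) ∧ (∃u ¬K(u))
Extract every quantifier outward, since the variables are now distinct and don't occur free across branches:
  ∀y ∃p ∀q ∃u (C(y) ∧ C(q) ∧ K(p) ∧ ¬K(u))

∀y ∃p ∀q ∃u (C(y) ∧ C(q) ∧ K(p) ∧ ¬K(u))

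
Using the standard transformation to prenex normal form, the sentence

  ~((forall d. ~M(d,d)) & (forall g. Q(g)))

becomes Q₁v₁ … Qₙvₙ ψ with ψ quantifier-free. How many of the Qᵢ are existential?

Drive negations inward (¬∀x A ≡ ∃x ¬A, ¬∃x A ≡ ∀x ¬A, De Morgan for ∧/∨):
  (exists d. M(d,d)) | (exists g. ~Q(g))
All bound variables are already distinct, so no renaming is needed.
Extract every quantifier outward, since the variables are now distinct and don't occur free across branches:
  exists d. exists g. (M(d,d) | ~Q(g))
The prefix is exists d exists g: 0 universal, 2 existential.

2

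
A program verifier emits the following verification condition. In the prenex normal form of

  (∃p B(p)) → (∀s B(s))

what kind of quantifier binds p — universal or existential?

universal

First replace A → B with ¬A ∨ B.
  ¬(∃p B(p)) ∨ (∀s B(s))
Move each ¬ inward, flipping quantifiers it crosses:
  (∀p ¬B(p)) ∨ (∀s B(s))
Pull the quantifiers to the front (each side's bound variable is not free in the other side):
  ∀p ∀s (¬B(p) ∨ B(s))
The quantifier ∃p sits under an odd number of negations (counting the antecedent side of each →), so it flips to ∀p.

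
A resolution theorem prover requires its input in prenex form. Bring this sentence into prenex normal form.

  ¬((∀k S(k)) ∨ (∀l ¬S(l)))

∃k ∃l (¬S(k) ∧ S(l))

Drive negations inward (¬∀x A ≡ ∃x ¬A, ¬∃x A ≡ ∀x ¬A, De Morgan for ∧/∨):
  (∃k ¬S(k)) ∧ (∃l S(l))
Finally move all quantifiers to the prefix:
  ∃k ∃l (¬S(k) ∧ S(l))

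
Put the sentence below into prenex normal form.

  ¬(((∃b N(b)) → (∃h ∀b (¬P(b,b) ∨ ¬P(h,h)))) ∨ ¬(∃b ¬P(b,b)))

Rewrite implications/biconditionals: A → B as ¬A ∨ B.
  ¬(¬(∃b N(b)) ∨ (∃h ∀b (¬P(b,b) ∨ ¬P(h,h))) ∨ ¬(∃b ¬P(b,b)))
Drive negations inward (¬∀x A ≡ ∃x ¬A, ¬∃x A ≡ ∀x ¬A, De Morgan for ∧/∨):
  (∃b N(b)) ∧ (∀h ∃b (P(b,b) ∧ P(h,h))) ∧ (∃b ¬P(b,b))
Standardize variables apart so no two quantifiers bind the same name: b↦z, b↦p.
  (∃b N(b)) ∧ (∀h ∃z (P(z,z) ∧ P(h,h))) ∧ (∃p ¬P(p,p))
Extract every quantifier outward, since the variables are now distinct and don't occur free across branches:
  ∃b ∀h ∃z ∃p (N(b) ∧ P(z,z) ∧ P(h,h) ∧ ¬P(p,p))

∃b ∀h ∃z ∃p (N(b) ∧ P(z,z) ∧ P(h,h) ∧ ¬P(p,p))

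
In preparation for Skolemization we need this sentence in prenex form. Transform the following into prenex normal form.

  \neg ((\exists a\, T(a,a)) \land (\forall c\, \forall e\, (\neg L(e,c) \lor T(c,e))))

Drive negations inward (¬∀x A ≡ ∃x ¬A, ¬∃x A ≡ ∀x ¬A, De Morgan for ∧/∨):
  (\forall a\, \neg T(a,a)) \lor (\exists c\, \exists e\, (L(e,c) \land \neg T(c,e)))
All bound variables are already distinct, so no renaming is needed.
Finally move all quantifiers to the prefix:
  \forall a\, \exists c\, \exists e\, (\neg T(a,a) \lor L(e,c) \land \neg T(c,e))

\forall a\, \exists c\, \exists e\, (\neg T(a,a) \lor L(e,c) \land \neg T(c,e))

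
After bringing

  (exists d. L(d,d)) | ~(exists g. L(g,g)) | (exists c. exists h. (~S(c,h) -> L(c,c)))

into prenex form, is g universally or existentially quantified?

Rewrite implications/biconditionals: A → B as ¬A ∨ B.
  (exists d. L(d,d)) | ~(exists g. L(g,g)) | (exists c. exists h. (~~S(c,h) | L(c,c)))
Drive negations inward (¬∀x A ≡ ∃x ¬A, ¬∃x A ≡ ∀x ¬A, De Morgan for ∧/∨):
  (exists d. L(d,d)) | (forall g. ~L(g,g)) | (exists c. exists h. (S(c,h) | L(c,c)))
All bound variables are already distinct, so no renaming is needed.
Pull the quantifiers to the front (each side's bound variable is not free in the other side):
  exists d. forall g. exists c. exists h. (L(d,d) | ~L(g,g) | S(c,h) | L(c,c))
The quantifier exists g sits under an odd number of negations (counting the antecedent side of each →), so it flips to forall g.

universal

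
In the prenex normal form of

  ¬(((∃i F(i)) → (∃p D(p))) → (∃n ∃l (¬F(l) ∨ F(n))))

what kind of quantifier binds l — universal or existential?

universal

Rewrite implications/biconditionals: A → B as ¬A ∨ B.
  ¬(¬(¬(∃i F(i)) ∨ (∃p D(p))) ∨ (∃n ∃l (¬F(l) ∨ F(n))))
Push ¬ through the quantifiers and connectives to reach negation normal form:
  ((∀i ¬F(i)) ∨ (∃p D(p))) ∧ (∀n ∀l (F(l) ∧ ¬F(n)))
All bound variables are already distinct, so no renaming is needed.
Pull the quantifiers to the front (each side's bound variable is not free in the other side):
  ∀i ∃p ∀n ∀l ((¬F(i) ∨ D(p)) ∧ F(l) ∧ ¬F(n))
The quantifier ∃l sits under an odd number of negations (counting the antecedent side of each →), so it flips to ∀l.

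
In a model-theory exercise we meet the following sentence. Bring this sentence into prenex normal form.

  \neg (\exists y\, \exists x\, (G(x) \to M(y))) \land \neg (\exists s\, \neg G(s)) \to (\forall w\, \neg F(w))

\exists y\, \exists x\, \exists s\, \forall w\, (\neg G(x) \lor M(y) \lor \neg G(s) \lor \neg F(w))

Rewrite implications/biconditionals: A → B as ¬A ∨ B.
  \neg (\neg (\exists y\, \exists x\, (\neg G(x) \lor M(y))) \land \neg (\exists s\, \neg G(s))) \lor (\forall w\, \neg F(w))
Move each ¬ inward, flipping quantifiers it crosses:
  (\exists y\, \exists x\, (\neg G(x) \lor M(y))) \lor (\exists s\, \neg G(s)) \lor (\forall w\, \neg F(w))
All bound variables are already distinct, so no renaming is needed.
Pull the quantifiers to the front (each side's bound variable is not free in the other side):
  \exists y\, \exists x\, \exists s\, \forall w\, (\neg G(x) \lor M(y) \lor \neg G(s) \lor \neg F(w))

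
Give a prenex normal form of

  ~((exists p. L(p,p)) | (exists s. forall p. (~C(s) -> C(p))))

First replace A → B with ¬A ∨ B.
  ~((exists p. L(p,p)) | (exists s. forall p. (~~C(s) | C(p))))
Move each ¬ inward, flipping quantifiers it crosses:
  (forall p. ~L(p,p)) & (forall s. exists p. (~C(s) & ~C(p)))
Give each quantifier a distinct variable: p↦a.
  (forall p. ~L(p,p)) & (forall s. exists a. (~C(s) & ~C(a)))
Finally move all quantifiers to the prefix:
  forall p. forall s. exists a. (~L(p,p) & ~C(s) & ~C(a))

forall p. forall s. exists a. (~L(p,p) & ~C(s) & ~C(a))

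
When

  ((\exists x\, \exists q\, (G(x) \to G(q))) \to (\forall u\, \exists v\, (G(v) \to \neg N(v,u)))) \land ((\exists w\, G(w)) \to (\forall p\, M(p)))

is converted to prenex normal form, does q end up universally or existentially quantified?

universal

First replace A → B with ¬A ∨ B.
  (\neg (\exists x\, \exists q\, (\neg G(x) \lor G(q))) \lor (\forall u\, \exists v\, (\neg G(v) \lor \neg N(v,u)))) \land (\neg (\exists w\, G(w)) \lor (\forall p\, M(p)))
Drive negations inward (¬∀x A ≡ ∃x ¬A, ¬∃x A ≡ ∀x ¬A, De Morgan for ∧/∨):
  ((\forall x\, \forall q\, (G(x) \land \neg G(q))) \lor (\forall u\, \exists v\, (\neg G(v) \lor \neg N(v,u)))) \land ((\forall w\, \neg G(w)) \lor (\forall p\, M(p)))
Finally move all quantifiers to the prefix:
  \forall x\, \forall q\, \forall u\, \exists v\, \forall w\, \forall p\, ((G(x) \land \neg G(q) \lor \neg G(v) \lor \neg N(v,u)) \land (\neg G(w) \lor M(p)))
The quantifier \exists q sits under an odd number of negations (counting the antecedent side of each →), so it flips to \forall q.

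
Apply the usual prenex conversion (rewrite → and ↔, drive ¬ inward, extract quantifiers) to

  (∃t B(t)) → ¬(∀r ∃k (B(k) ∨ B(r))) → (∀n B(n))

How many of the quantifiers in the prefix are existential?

First replace A → B with ¬A ∨ B.
  ¬(∃t B(t)) ∨ ¬¬(∀r ∃k (B(k) ∨ B(r))) ∨ (∀n B(n))
Drive negations inward (¬∀x A ≡ ∃x ¬A, ¬∃x A ≡ ∀x ¬A, De Morgan for ∧/∨):
  (∀t ¬B(t)) ∨ (∀r ∃k (B(k) ∨ B(r))) ∨ (∀n B(n))
Pull the quantifiers to the front (each side's bound variable is not free in the other side):
  ∀t ∀r ∃k ∀n (¬B(t) ∨ B(k) ∨ B(r) ∨ B(n))
The prefix is ∀t ∀r ∃k ∀n: 3 universal, 1 existential.

1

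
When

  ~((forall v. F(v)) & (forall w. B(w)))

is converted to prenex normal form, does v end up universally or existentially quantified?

existential

Push ¬ through the quantifiers and connectives to reach negation normal form:
  (exists v. ~F(v)) | (exists w. ~B(w))
Extract every quantifier outward, since the variables are now distinct and don't occur free across branches:
  exists v. exists w. (~F(v) | ~B(w))
The quantifier forall v sits under an odd number of negations, so it flips to exists v.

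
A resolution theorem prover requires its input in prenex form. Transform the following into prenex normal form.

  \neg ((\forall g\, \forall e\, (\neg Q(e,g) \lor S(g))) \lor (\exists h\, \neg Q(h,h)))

Drive negations inward (¬∀x A ≡ ∃x ¬A, ¬∃x A ≡ ∀x ¬A, De Morgan for ∧/∨):
  (\exists g\, \exists e\, (Q(e,g) \land \neg S(g))) \land (\forall h\, Q(h,h))
All bound variables are already distinct, so no renaming is needed.
Pull the quantifiers to the front (each side's bound variable is not free in the other side):
  \exists g\, \exists e\, \forall h\, (Q(e,g) \land \neg S(g) \land Q(h,h))

\exists g\, \exists e\, \forall h\, (Q(e,g) \land \neg S(g) \land Q(h,h))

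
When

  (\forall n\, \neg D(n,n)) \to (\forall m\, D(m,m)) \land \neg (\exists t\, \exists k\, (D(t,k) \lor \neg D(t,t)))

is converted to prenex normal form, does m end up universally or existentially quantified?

First replace A → B with ¬A ∨ B.
  \neg (\forall n\, \neg D(n,n)) \lor (\forall m\, D(m,m)) \land \neg (\exists t\, \exists k\, (D(t,k) \lor \neg D(t,t)))
Drive negations inward (¬∀x A ≡ ∃x ¬A, ¬∃x A ≡ ∀x ¬A, De Morgan for ∧/∨):
  (\exists n\, D(n,n)) \lor (\forall m\, D(m,m)) \land (\forall t\, \forall k\, (\neg D(t,k) \land D(t,t)))
All bound variables are already distinct, so no renaming is needed.
Pull the quantifiers to the front (each side's bound variable is not free in the other side):
  \exists n\, \forall m\, \forall t\, \forall k\, (D(n,n) \lor D(m,m) \land \neg D(t,k) \land D(t,t))
The quantifier \forall m sits under an even number of negations (counting the antecedent side of each →), so it remains universal.

universal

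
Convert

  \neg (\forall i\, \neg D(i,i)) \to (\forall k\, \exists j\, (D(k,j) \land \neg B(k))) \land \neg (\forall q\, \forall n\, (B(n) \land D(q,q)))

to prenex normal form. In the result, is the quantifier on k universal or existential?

First replace A → B with ¬A ∨ B.
  \neg \neg (\forall i\, \neg D(i,i)) \lor (\forall k\, \exists j\, (D(k,j) \land \neg B(k))) \land \neg (\forall q\, \forall n\, (B(n) \land D(q,q)))
Move each ¬ inward, flipping quantifiers it crosses:
  (\forall i\, \neg D(i,i)) \lor (\forall k\, \exists j\, (D(k,j) \land \neg B(k))) \land (\exists q\, \exists n\, (\neg B(n) \lor \neg D(q,q)))
Finally move all quantifiers to the prefix:
  \forall i\, \forall k\, \exists j\, \exists q\, \exists n\, (\neg D(i,i) \lor D(k,j) \land \neg B(k) \land (\neg B(n) \lor \neg D(q,q)))
The quantifier \forall k sits under an even number of negations (counting the antecedent side of each →), so it remains universal.

universal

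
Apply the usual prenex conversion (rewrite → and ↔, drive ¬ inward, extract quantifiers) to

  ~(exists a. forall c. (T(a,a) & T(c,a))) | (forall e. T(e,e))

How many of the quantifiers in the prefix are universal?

Drive negations inward (¬∀x A ≡ ∃x ¬A, ¬∃x A ≡ ∀x ¬A, De Morgan for ∧/∨):
  (forall a. exists c. (~T(a,a) | ~T(c,a))) | (forall e. T(e,e))
All bound variables are already distinct, so no renaming is needed.
Extract every quantifier outward, since the variables are now distinct and don't occur free across branches:
  forall a. exists c. forall e. (~T(a,a) | ~T(c,a) | T(e,e))
The prefix is forall a exists c forall e: 2 universal, 1 existential.

2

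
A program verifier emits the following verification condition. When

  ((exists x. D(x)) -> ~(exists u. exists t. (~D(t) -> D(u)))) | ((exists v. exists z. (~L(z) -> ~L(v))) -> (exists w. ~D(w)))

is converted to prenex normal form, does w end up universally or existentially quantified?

existential

Eliminate → and ↔ using ¬ and ∨.
  ~(exists x. D(x)) | ~(exists u. exists t. (~~D(t) | D(u))) | ~(exists v. exists z. (~~L(z) | ~L(v))) | (exists w. ~D(w))
Move each ¬ inward, flipping quantifiers it crosses:
  (forall x. ~D(x)) | (forall u. forall t. (~D(t) & ~D(u))) | (forall v. forall z. (~L(z) & L(v))) | (exists w. ~D(w))
Finally move all quantifiers to the prefix:
  forall x. forall u. forall t. forall v. forall z. exists w. (~D(x) | ~D(t) & ~D(u) | ~L(z) & L(v) | ~D(w))
The quantifier exists w sits under an even number of negations (counting the antecedent side of each →), so it remains existential.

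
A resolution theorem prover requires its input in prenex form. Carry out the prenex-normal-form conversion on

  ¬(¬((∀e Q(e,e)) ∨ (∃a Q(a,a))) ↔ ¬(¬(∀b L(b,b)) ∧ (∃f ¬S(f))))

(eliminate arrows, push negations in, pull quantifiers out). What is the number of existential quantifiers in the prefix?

4

Eliminate → and ↔ using ¬ and ∨; A ↔ B as (¬A ∨ B) ∧ (¬B ∨ A).
  ¬((¬¬((∀e Q(e,e)) ∨ (∃a Q(a,a))) ∨ ¬(¬(∀b L(b,b)) ∧ (∃f ¬S(f)))) ∧ (¬¬(¬(∀b L(b,b)) ∧ (∃f ¬S(f))) ∨ ¬((∀e Q(e,e)) ∨ (∃a Q(a,a)))))
Push ¬ through the quantifiers and connectives to reach negation normal form:
  (∃e ¬Q(e,e)) ∧ (∀a ¬Q(a,a)) ∧ (∃b ¬L(b,b)) ∧ (∃f ¬S(f)) ∨ ((∀b L(b,b)) ∨ (∀f S(f))) ∧ ((∀e Q(e,e)) ∨ (∃a Q(a,a)))
Rename bound variables to avoid capture: b↦v, f↦c, e↦u1, a↦x1.
  (∃e ¬Q(e,e)) ∧ (∀a ¬Q(a,a)) ∧ (∃b ¬L(b,b)) ∧ (∃f ¬S(f)) ∨ ((∀v L(v,v)) ∨ (∀c S(c))) ∧ ((∀u1 Q(u1,u1)) ∨ (∃x1 Q(x1,x1)))
Pull the quantifiers to the front (each side's bound variable is not free in the other side):
  ∃e ∀a ∃b ∃f ∀v ∀c ∀u1 ∃x1 (¬Q(e,e) ∧ ¬Q(a,a) ∧ ¬L(b,b) ∧ ¬S(f) ∨ (L(v,v) ∨ S(c)) ∧ (Q(u1,u1) ∨ Q(x1,x1)))
The prefix is ∃e ∀a ∃b ∃f ∀v ∀c ∀u1 ∃x1: 4 universal, 4 existential.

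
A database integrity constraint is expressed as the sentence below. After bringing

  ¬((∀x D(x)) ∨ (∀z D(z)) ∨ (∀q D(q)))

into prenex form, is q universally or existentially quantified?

existential

Push ¬ through the quantifiers and connectives to reach negation normal form:
  (∃x ¬D(x)) ∧ (∃z ¬D(z)) ∧ (∃q ¬D(q))
All bound variables are already distinct, so no renaming is needed.
Pull the quantifiers to the front (each side's bound variable is not free in the other side):
  ∃x ∃z ∃q (¬D(x) ∧ ¬D(z) ∧ ¬D(q))
The quantifier ∀q sits under an odd number of negations, so it flips to ∃q.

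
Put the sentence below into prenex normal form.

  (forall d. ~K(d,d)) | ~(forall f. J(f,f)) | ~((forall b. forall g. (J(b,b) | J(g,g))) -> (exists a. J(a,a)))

Rewrite implications/biconditionals: A → B as ¬A ∨ B.
  (forall d. ~K(d,d)) | ~(forall f. J(f,f)) | ~(~(forall b. forall g. (J(b,b) | J(g,g))) | (exists a. J(a,a)))
Push ¬ through the quantifiers and connectives to reach negation normal form:
  (forall d. ~K(d,d)) | (exists f. ~J(f,f)) | (forall b. forall g. (J(b,b) | J(g,g))) & (forall a. ~J(a,a))
Pull the quantifiers to the front (each side's bound variable is not free in the other side):
  forall d. exists f. forall b. forall g. forall a. (~K(d,d) | ~J(f,f) | (J(b,b) | J(g,g)) & ~J(a,a))

forall d. exists f. forall b. forall g. forall a. (~K(d,d) | ~J(f,f) | (J(b,b) | J(g,g)) & ~J(a,a))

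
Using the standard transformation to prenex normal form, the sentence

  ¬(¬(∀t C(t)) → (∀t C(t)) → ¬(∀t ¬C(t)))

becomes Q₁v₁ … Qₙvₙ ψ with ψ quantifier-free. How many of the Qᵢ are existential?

1

First replace A → B with ¬A ∨ B.
  ¬(¬¬(∀t C(t)) ∨ ¬(∀t C(t)) ∨ ¬(∀t ¬C(t)))
Drive negations inward (¬∀x A ≡ ∃x ¬A, ¬∃x A ≡ ∀x ¬A, De Morgan for ∧/∨):
  (∃t ¬C(t)) ∧ (∀t C(t)) ∧ (∀t ¬C(t))
Standardize variables apart so no two quantifiers bind the same name: t↦w1, t↦x.
  (∃t ¬C(t)) ∧ (∀w1 C(w1)) ∧ (∀x ¬C(x))
Pull the quantifiers to the front (each side's bound variable is not free in the other side):
  ∃t ∀w1 ∀x (¬C(t) ∧ C(w1) ∧ ¬C(x))
The prefix is ∃t ∀w1 ∀x: 2 universal, 1 existential.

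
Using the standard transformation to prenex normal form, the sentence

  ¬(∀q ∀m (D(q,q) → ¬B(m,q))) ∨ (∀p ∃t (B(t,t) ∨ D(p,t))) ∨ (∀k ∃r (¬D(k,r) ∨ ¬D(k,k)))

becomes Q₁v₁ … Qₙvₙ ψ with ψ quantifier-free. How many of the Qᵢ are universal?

Rewrite implications/biconditionals: A → B as ¬A ∨ B.
  ¬(∀q ∀m (¬D(q,q) ∨ ¬B(m,q))) ∨ (∀p ∃t (B(t,t) ∨ D(p,t))) ∨ (∀k ∃r (¬D(k,r) ∨ ¬D(k,k)))
Drive negations inward (¬∀x A ≡ ∃x ¬A, ¬∃x A ≡ ∀x ¬A, De Morgan for ∧/∨):
  (∃q ∃m (D(q,q) ∧ B(m,q))) ∨ (∀p ∃t (B(t,t) ∨ D(p,t))) ∨ (∀k ∃r (¬D(k,r) ∨ ¬D(k,k)))
Pull the quantifiers to the front (each side's bound variable is not free in the other side):
  ∃q ∃m ∀p ∃t ∀k ∃r (D(q,q) ∧ B(m,q) ∨ B(t,t) ∨ D(p,t) ∨ ¬D(k,r) ∨ ¬D(k,k))
The prefix is ∃q ∃m ∀p ∃t ∀k ∃r: 2 universal, 4 existential.

2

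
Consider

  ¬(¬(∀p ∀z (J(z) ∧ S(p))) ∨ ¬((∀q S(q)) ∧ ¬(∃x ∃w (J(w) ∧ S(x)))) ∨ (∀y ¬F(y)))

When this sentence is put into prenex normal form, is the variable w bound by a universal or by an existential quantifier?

Push ¬ through the quantifiers and connectives to reach negation normal form:
  (∀p ∀z (J(z) ∧ S(p))) ∧ (∀q S(q)) ∧ (∀x ∀w (¬J(w) ∨ ¬S(x))) ∧ (∃y F(y))
Finally move all quantifiers to the prefix:
  ∀p ∀z ∀q ∀x ∀w ∃y (J(z) ∧ S(p) ∧ S(q) ∧ (¬J(w) ∨ ¬S(x)) ∧ F(y))
The quantifier ∃w sits under an odd number of negations, so it flips to ∀w.

universal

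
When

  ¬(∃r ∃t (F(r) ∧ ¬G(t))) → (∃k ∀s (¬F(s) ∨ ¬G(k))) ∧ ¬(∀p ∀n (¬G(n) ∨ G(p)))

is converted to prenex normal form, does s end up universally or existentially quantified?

universal

First replace A → B with ¬A ∨ B.
  ¬¬(∃r ∃t (F(r) ∧ ¬G(t))) ∨ (∃k ∀s (¬F(s) ∨ ¬G(k))) ∧ ¬(∀p ∀n (¬G(n) ∨ G(p)))
Drive negations inward (¬∀x A ≡ ∃x ¬A, ¬∃x A ≡ ∀x ¬A, De Morgan for ∧/∨):
  (∃r ∃t (F(r) ∧ ¬G(t))) ∨ (∃k ∀s (¬F(s) ∨ ¬G(k))) ∧ (∃p ∃n (G(n) ∧ ¬G(p)))
Finally move all quantifiers to the prefix:
  ∃r ∃t ∃k ∀s ∃p ∃n (F(r) ∧ ¬G(t) ∨ (¬F(s) ∨ ¬G(k)) ∧ G(n) ∧ ¬G(p))
The quantifier ∀s sits under an even number of negations (counting the antecedent side of each →), so it remains universal.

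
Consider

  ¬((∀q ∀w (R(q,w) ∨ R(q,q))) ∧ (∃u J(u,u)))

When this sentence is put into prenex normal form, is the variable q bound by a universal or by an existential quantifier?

Drive negations inward (¬∀x A ≡ ∃x ¬A, ¬∃x A ≡ ∀x ¬A, De Morgan for ∧/∨):
  (∃q ∃w (¬R(q,w) ∧ ¬R(q,q))) ∨ (∀u ¬J(u,u))
All bound variables are already distinct, so no renaming is needed.
Pull the quantifiers to the front (each side's bound variable is not free in the other side):
  ∃q ∃w ∀u (¬R(q,w) ∧ ¬R(q,q) ∨ ¬J(u,u))
The quantifier ∀q sits under an odd number of negations, so it flips to ∃q.

existential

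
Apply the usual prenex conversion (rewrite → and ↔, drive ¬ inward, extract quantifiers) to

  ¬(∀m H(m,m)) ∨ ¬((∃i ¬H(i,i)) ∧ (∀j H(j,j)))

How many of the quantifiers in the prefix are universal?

1

Push ¬ through the quantifiers and connectives to reach negation normal form:
  (∃m ¬H(m,m)) ∨ (∀i H(i,i)) ∨ (∃j ¬H(j,j))
All bound variables are already distinct, so no renaming is needed.
Extract every quantifier outward, since the variables are now distinct and don't occur free across branches:
  ∃m ∀i ∃j (¬H(m,m) ∨ H(i,i) ∨ ¬H(j,j))
The prefix is ∃m ∀i ∃j: 1 universal, 2 existential.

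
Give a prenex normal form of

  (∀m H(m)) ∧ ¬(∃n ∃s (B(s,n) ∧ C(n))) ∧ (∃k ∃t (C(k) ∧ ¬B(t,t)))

Move each ¬ inward, flipping quantifiers it crosses:
  (∀m H(m)) ∧ (∀n ∀s (¬B(s,n) ∨ ¬C(n))) ∧ (∃k ∃t (C(k) ∧ ¬B(t,t)))
Pull the quantifiers to the front (each side's bound variable is not free in the other side):
  ∀m ∀n ∀s ∃k ∃t (H(m) ∧ (¬B(s,n) ∨ ¬C(n)) ∧ C(k) ∧ ¬B(t,t))

∀m ∀n ∀s ∃k ∃t (H(m) ∧ (¬B(s,n) ∨ ¬C(n)) ∧ C(k) ∧ ¬B(t,t))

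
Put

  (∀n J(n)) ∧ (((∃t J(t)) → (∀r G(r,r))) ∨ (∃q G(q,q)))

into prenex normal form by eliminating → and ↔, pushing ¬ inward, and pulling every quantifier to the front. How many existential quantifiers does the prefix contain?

First replace A → B with ¬A ∨ B.
  (∀n J(n)) ∧ (¬(∃t J(t)) ∨ (∀r G(r,r)) ∨ (∃q G(q,q)))
Drive negations inward (¬∀x A ≡ ∃x ¬A, ¬∃x A ≡ ∀x ¬A, De Morgan for ∧/∨):
  (∀n J(n)) ∧ ((∀t ¬J(t)) ∨ (∀r G(r,r)) ∨ (∃q G(q,q)))
All bound variables are already distinct, so no renaming is needed.
Extract every quantifier outward, since the variables are now distinct and don't occur free across branches:
  ∀n ∀t ∀r ∃q (J(n) ∧ (¬J(t) ∨ G(r,r) ∨ G(q,q)))
The prefix is ∀n ∀t ∀r ∃q: 3 universal, 1 existential.

1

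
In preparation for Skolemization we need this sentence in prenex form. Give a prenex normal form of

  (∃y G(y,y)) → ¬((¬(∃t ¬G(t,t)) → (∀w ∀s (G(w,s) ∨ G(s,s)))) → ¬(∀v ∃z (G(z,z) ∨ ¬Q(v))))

Rewrite implications/biconditionals: A → B as ¬A ∨ B.
  ¬(∃y G(y,y)) ∨ ¬(¬(¬¬(∃t ¬G(t,t)) ∨ (∀w ∀s (G(w,s) ∨ G(s,s)))) ∨ ¬(∀v ∃z (G(z,z) ∨ ¬Q(v))))
Push ¬ through the quantifiers and connectives to reach negation normal form:
  (∀y ¬G(y,y)) ∨ ((∃t ¬G(t,t)) ∨ (∀w ∀s (G(w,s) ∨ G(s,s)))) ∧ (∀v ∃z (G(z,z) ∨ ¬Q(v)))
All bound variables are already distinct, so no renaming is needed.
Finally move all quantifiers to the prefix:
  ∀y ∃t ∀w ∀s ∀v ∃z (¬G(y,y) ∨ (¬G(t,t) ∨ G(w,s) ∨ G(s,s)) ∧ (G(z,z) ∨ ¬Q(v)))

∀y ∃t ∀w ∀s ∀v ∃z (¬G(y,y) ∨ (¬G(t,t) ∨ G(w,s) ∨ G(s,s)) ∧ (G(z,z) ∨ ¬Q(v)))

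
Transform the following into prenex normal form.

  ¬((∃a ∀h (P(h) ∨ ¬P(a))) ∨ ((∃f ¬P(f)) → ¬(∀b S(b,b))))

∀a ∃h ∃f ∀b (¬P(h) ∧ P(a) ∧ ¬P(f) ∧ S(b,b))

First replace A → B with ¬A ∨ B.
  ¬((∃a ∀h (P(h) ∨ ¬P(a))) ∨ ¬(∃f ¬P(f)) ∨ ¬(∀b S(b,b)))
Move each ¬ inward, flipping quantifiers it crosses:
  (∀a ∃h (¬P(h) ∧ P(a))) ∧ (∃f ¬P(f)) ∧ (∀b S(b,b))
Pull the quantifiers to the front (each side's bound variable is not free in the other side):
  ∀a ∃h ∃f ∀b (¬P(h) ∧ P(a) ∧ ¬P(f) ∧ S(b,b))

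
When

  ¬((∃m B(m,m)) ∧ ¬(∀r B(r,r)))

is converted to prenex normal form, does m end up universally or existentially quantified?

Move each ¬ inward, flipping quantifiers it crosses:
  (∀m ¬B(m,m)) ∨ (∀r B(r,r))
Finally move all quantifiers to the prefix:
  ∀m ∀r (¬B(m,m) ∨ B(r,r))
The quantifier ∃m sits under an odd number of negations, so it flips to ∀m.

universal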